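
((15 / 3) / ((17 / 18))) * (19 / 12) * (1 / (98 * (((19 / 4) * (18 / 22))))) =0.02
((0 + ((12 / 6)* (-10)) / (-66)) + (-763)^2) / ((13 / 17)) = 326596979 / 429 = 761298.32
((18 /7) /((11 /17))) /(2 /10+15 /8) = 12240 /6391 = 1.92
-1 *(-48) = 48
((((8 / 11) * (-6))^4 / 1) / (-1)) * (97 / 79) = -514916352 / 1156639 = -445.18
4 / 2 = 2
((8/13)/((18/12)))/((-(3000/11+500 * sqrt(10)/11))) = -44/21125+22 * sqrt(10)/63375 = -0.00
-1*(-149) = 149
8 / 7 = 1.14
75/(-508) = -75/508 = -0.15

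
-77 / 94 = -0.82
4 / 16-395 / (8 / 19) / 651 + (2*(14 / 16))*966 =8797921 / 5208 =1689.31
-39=-39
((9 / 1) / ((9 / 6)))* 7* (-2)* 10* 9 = -7560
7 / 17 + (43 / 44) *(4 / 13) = 1732 / 2431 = 0.71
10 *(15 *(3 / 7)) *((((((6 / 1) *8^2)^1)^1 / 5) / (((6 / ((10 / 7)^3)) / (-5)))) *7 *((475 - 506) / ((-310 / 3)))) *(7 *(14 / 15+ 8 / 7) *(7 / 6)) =-20928000 / 49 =-427102.04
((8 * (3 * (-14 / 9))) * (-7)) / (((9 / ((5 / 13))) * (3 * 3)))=3920 / 3159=1.24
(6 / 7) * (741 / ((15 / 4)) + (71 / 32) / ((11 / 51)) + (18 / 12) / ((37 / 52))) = 41024631 / 227920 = 180.00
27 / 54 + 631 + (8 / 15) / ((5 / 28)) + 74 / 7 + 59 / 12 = 1364947 / 2100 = 649.97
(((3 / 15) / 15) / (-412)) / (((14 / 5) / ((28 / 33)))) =-1 / 101970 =-0.00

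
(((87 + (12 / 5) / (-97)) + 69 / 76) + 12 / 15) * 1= 3268861 / 36860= 88.68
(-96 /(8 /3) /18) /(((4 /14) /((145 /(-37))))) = 1015 /37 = 27.43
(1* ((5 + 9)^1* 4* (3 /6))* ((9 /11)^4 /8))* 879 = 40369833 /29282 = 1378.66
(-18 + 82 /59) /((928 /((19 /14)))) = -665 /27376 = -0.02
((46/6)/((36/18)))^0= 1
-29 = -29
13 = 13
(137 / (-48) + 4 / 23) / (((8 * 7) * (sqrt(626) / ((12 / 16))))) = -2959 * sqrt(626) / 51602432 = -0.00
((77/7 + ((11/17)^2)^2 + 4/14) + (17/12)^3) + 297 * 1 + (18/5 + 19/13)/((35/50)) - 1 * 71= 3251002819499/13133510208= 247.53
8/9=0.89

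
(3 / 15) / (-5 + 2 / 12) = -6 / 145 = -0.04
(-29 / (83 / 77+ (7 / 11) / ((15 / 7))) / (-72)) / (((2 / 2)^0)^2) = 0.29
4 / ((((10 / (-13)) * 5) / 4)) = -104 / 25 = -4.16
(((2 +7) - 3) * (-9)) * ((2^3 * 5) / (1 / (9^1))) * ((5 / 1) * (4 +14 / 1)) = -1749600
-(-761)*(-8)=-6088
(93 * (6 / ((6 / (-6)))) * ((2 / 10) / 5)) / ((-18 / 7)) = 8.68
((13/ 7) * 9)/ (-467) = -117/ 3269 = -0.04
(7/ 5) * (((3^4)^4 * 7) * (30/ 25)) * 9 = 113901623766/ 25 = 4556064950.64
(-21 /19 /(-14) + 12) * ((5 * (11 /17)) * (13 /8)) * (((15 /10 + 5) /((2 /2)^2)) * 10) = 1254825 /304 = 4127.71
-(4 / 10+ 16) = -82 / 5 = -16.40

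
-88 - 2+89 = -1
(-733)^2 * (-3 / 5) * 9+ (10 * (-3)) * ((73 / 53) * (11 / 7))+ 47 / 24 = -129171377527 / 44520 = -2901423.57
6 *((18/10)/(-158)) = -27/395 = -0.07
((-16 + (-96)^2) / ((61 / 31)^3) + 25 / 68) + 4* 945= 4987.86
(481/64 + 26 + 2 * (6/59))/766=127323/2892416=0.04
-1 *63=-63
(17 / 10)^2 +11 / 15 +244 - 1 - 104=42787 / 300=142.62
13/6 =2.17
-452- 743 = -1195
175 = 175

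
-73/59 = -1.24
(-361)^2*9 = 1172889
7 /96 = 0.07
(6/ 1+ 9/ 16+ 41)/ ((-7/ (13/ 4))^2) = 128609/ 12544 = 10.25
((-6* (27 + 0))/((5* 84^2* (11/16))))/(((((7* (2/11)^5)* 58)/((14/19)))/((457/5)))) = -60218433/10799600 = -5.58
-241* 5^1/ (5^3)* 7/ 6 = -11.25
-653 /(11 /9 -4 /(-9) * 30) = -5877 /131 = -44.86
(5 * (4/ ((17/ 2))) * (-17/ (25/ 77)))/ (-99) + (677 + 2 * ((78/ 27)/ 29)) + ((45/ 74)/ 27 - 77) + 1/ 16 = 154905671/ 257520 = 601.53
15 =15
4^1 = 4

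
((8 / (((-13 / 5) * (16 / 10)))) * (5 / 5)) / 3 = -25 / 39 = -0.64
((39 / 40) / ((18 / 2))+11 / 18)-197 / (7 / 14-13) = 29663 / 1800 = 16.48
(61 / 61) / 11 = 1 / 11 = 0.09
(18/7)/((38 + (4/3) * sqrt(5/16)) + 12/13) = 1065636/16124353 -9126 * sqrt(5)/16124353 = 0.06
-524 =-524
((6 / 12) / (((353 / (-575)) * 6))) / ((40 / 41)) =-4715 / 33888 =-0.14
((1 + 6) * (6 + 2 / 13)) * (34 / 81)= 19040 / 1053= 18.08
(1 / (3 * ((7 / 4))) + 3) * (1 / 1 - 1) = 0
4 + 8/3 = 20/3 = 6.67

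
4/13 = 0.31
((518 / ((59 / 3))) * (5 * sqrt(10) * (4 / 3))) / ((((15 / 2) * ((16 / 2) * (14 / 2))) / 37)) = 2738 * sqrt(10) / 177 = 48.92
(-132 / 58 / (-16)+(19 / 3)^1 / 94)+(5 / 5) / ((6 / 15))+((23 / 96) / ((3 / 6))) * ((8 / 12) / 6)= 1626815 / 588816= 2.76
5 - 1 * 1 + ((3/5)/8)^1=163/40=4.08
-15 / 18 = -5 / 6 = -0.83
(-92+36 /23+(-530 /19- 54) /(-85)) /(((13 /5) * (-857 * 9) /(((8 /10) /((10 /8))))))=5908288 /2069162225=0.00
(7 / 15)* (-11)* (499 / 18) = -38423 / 270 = -142.31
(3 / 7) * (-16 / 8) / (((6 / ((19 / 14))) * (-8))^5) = 2476099 / 159879637499904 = 0.00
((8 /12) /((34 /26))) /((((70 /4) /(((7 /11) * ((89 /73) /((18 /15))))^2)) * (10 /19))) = 13695409 /591934662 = 0.02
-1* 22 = -22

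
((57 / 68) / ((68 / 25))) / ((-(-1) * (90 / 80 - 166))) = -0.00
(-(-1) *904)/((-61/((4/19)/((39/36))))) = -43392/15067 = -2.88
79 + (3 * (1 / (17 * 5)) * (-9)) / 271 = 1819738 / 23035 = 79.00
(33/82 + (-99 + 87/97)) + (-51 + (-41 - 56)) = -1954303/7954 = -245.70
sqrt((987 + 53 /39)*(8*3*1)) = 4*sqrt(250549) /13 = 154.01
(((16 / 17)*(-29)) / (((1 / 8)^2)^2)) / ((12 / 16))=-7602176 / 51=-149062.27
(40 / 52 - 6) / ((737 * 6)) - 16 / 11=-41842 / 28743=-1.46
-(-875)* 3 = 2625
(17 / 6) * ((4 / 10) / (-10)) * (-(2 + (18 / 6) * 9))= 3.29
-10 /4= -5 /2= -2.50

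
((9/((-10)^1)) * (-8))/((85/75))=108/17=6.35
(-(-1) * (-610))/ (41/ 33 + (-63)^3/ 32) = 644160/ 8250239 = 0.08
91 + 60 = 151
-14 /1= -14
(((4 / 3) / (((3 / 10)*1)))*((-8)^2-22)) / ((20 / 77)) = 2156 / 3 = 718.67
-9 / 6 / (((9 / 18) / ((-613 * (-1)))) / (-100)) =183900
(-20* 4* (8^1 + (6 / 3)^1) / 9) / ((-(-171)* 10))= -80 / 1539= -0.05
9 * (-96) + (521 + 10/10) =-342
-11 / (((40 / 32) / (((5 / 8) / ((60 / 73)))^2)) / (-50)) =293095 / 1152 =254.42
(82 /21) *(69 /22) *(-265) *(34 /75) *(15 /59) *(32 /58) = -27188576 /131747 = -206.37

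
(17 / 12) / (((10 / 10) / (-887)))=-15079 / 12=-1256.58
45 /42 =15 /14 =1.07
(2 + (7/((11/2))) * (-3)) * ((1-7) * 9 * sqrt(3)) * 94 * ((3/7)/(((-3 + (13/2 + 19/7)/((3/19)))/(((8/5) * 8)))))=7796736 * sqrt(3)/8525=1584.09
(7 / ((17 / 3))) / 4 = 0.31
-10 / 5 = -2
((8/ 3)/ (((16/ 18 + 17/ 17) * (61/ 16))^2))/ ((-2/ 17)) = -27648/ 63257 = -0.44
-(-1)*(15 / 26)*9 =135 / 26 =5.19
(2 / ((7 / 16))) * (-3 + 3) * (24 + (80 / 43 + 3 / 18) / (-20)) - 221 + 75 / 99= -7268 / 33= -220.24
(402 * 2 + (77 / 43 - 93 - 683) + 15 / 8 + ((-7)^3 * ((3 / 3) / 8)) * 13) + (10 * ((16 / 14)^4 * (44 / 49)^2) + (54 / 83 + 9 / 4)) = -509.05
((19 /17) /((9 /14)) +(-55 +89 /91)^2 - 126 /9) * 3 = 3682024412 /422331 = 8718.34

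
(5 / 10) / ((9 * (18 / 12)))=1 / 27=0.04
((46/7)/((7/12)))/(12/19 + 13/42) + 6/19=1227174/99883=12.29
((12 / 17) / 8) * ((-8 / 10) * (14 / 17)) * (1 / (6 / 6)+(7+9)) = -84 / 85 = -0.99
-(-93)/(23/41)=3813/23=165.78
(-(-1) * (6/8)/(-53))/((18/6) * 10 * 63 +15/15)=-3/400892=-0.00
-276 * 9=-2484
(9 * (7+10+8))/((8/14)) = 1575/4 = 393.75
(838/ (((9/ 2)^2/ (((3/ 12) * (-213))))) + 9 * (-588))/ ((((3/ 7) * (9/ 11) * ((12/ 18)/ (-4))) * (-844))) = -7791707/ 51273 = -151.97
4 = 4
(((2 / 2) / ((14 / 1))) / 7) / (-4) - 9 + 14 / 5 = -12157 / 1960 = -6.20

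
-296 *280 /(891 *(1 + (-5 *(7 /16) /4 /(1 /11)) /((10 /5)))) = 10608640 /228987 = 46.33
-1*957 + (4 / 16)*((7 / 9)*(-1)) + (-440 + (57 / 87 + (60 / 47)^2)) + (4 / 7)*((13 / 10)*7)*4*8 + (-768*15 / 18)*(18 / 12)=-25235660143 / 11530980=-2188.51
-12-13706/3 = -13742/3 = -4580.67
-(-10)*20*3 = 600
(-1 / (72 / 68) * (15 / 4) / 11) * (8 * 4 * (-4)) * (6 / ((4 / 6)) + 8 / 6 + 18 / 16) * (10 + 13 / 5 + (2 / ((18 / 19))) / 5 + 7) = 765850 / 81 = 9454.94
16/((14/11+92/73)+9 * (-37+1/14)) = -179872/3707883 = -0.05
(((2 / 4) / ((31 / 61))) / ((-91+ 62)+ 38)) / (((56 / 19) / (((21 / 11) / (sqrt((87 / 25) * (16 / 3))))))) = 5795 * sqrt(29) / 1898688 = 0.02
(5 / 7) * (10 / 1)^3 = 5000 / 7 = 714.29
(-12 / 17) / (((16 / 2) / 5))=-15 / 34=-0.44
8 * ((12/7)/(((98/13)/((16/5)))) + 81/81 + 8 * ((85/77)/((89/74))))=121833416/1678985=72.56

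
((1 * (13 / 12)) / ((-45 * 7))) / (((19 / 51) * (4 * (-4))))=221 / 383040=0.00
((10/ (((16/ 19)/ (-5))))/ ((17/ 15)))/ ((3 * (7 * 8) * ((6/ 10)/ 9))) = -35625/ 7616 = -4.68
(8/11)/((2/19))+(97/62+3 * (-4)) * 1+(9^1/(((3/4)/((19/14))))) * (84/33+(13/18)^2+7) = 10339093/64449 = 160.42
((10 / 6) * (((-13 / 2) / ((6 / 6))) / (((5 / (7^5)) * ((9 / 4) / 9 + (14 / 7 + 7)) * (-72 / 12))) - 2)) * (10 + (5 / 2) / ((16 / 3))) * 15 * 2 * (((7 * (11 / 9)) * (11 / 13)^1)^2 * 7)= 1828526481345025 / 24311664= 75211901.63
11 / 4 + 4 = 27 / 4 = 6.75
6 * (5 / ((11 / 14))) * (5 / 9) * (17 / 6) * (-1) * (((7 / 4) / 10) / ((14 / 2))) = -595 / 396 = -1.50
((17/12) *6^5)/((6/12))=22032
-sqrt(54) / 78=-sqrt(6) / 26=-0.09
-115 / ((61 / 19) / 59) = -128915 / 61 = -2113.36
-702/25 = -28.08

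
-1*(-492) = 492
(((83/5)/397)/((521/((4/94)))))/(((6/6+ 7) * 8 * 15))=83/23331213600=0.00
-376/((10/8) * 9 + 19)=-1504/121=-12.43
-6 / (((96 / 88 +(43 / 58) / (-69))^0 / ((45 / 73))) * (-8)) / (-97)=-0.00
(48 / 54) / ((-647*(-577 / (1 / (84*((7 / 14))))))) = 4 / 70557291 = 0.00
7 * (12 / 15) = 28 / 5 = 5.60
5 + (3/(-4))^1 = 17/4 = 4.25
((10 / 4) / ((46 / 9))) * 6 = 2.93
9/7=1.29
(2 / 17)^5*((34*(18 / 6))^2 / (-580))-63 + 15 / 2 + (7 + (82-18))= 22083359 / 1424770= 15.50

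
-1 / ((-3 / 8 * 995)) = 8 / 2985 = 0.00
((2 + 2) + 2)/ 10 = 3/ 5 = 0.60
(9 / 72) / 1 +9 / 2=37 / 8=4.62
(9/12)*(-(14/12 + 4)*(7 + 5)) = -93/2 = -46.50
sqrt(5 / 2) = sqrt(10) / 2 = 1.58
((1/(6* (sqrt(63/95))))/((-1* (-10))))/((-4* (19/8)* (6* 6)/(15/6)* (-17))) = sqrt(665)/2930256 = 0.00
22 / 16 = 1.38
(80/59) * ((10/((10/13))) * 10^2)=1762.71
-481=-481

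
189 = 189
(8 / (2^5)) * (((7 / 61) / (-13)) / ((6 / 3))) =-7 / 6344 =-0.00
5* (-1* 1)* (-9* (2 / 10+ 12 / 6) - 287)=1534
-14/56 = -1/4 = -0.25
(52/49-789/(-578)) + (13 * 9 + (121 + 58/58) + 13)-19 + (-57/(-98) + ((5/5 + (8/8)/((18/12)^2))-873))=-11571416/18207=-635.55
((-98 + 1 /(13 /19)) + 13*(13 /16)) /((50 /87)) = -1555821 /10400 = -149.60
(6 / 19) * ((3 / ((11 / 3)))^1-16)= -1002 / 209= -4.79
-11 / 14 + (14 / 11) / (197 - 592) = -0.79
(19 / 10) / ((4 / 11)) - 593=-23511 / 40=-587.78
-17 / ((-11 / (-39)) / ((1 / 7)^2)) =-663 / 539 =-1.23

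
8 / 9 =0.89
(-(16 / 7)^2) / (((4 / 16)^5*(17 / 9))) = -2359296 / 833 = -2832.29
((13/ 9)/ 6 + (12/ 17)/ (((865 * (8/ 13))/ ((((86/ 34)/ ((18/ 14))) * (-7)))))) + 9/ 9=8251238/ 6749595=1.22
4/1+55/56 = 279/56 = 4.98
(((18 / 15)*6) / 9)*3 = 2.40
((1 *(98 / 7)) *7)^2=9604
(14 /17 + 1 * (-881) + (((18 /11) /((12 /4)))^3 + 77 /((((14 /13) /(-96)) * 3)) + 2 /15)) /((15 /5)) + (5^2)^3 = 14569.04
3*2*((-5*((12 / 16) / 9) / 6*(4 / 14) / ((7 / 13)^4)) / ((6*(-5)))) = 28561 / 605052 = 0.05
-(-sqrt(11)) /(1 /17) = 17*sqrt(11) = 56.38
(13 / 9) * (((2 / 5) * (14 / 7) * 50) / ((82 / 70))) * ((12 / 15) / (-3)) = -14560 / 1107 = -13.15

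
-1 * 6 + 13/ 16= -83/ 16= -5.19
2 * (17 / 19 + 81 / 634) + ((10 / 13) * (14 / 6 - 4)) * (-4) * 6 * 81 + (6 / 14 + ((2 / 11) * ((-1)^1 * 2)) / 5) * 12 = 75321272141 / 30145115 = 2498.62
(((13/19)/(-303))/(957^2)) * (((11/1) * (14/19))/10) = -91/45535595985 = -0.00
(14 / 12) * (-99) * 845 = -195195 / 2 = -97597.50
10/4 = 5/2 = 2.50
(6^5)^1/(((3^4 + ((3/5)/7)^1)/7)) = 317520/473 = 671.29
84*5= 420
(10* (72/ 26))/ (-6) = -60/ 13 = -4.62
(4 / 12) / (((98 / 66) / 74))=16.61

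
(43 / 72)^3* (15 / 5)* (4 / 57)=79507 / 1772928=0.04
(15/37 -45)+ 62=644/37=17.41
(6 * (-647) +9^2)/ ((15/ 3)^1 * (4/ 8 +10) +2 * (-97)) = 7602/ 283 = 26.86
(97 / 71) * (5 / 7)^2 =2425 / 3479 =0.70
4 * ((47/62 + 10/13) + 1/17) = 43466/6851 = 6.34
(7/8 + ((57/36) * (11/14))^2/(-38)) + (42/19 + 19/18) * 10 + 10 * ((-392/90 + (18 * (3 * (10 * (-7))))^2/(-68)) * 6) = -76623787006411/6077568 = -12607639.60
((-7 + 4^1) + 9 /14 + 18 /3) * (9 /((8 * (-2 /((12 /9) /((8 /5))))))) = -1.71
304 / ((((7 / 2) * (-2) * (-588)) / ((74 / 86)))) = 2812 / 44247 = 0.06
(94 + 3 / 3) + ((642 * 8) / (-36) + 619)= 1714 / 3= 571.33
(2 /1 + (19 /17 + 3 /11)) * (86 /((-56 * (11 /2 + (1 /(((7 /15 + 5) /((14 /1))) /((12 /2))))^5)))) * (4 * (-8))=0.00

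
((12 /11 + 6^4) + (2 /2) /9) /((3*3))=144.13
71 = 71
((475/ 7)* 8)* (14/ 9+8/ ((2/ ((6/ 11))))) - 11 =1398377/ 693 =2017.86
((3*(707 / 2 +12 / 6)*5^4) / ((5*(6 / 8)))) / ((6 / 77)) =2281125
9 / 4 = 2.25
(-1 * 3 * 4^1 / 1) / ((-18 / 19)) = 12.67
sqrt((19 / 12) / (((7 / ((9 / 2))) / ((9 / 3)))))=3 * sqrt(266) / 28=1.75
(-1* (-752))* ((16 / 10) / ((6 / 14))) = 42112 / 15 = 2807.47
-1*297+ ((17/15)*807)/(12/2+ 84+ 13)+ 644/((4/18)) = 1344088/515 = 2609.88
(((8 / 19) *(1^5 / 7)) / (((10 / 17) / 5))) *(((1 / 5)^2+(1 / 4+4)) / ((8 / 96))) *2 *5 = 175032 / 665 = 263.21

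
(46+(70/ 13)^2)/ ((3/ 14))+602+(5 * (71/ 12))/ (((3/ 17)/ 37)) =43528655/ 6084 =7154.61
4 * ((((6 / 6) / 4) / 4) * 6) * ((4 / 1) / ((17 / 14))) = 84 / 17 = 4.94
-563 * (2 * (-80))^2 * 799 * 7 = -80610790400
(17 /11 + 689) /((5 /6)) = 45576 /55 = 828.65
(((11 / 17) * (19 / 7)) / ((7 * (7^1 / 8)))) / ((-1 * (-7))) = 1672 / 40817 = 0.04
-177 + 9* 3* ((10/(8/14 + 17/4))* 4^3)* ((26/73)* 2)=173447/73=2375.99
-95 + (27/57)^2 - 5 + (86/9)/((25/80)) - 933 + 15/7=-1000.05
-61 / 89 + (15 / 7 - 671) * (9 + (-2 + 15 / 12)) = -6876371 / 1246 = -5518.76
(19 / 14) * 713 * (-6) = -40641 / 7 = -5805.86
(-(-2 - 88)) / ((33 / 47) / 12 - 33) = -16920 / 6193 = -2.73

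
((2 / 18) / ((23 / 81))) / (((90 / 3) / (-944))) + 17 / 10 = -2441 / 230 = -10.61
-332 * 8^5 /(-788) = 2719744 /197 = 13805.81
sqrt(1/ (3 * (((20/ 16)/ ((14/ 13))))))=2 * sqrt(2730)/ 195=0.54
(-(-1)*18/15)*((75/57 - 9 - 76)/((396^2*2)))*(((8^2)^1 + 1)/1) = -3445/165528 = -0.02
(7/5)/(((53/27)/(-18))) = -3402/265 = -12.84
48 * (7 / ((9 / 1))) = 37.33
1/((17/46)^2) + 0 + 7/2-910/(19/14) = -7244875/10982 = -659.70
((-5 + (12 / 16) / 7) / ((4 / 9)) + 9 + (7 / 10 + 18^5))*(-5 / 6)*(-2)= 1058157347 / 336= 3149277.82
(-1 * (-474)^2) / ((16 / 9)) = -505521 / 4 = -126380.25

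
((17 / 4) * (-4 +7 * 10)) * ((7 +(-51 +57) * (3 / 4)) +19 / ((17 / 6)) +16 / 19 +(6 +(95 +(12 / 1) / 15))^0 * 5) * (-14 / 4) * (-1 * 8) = 3588585 / 19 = 188872.89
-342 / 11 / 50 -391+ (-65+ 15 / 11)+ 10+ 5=-440.26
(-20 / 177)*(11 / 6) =-110 / 531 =-0.21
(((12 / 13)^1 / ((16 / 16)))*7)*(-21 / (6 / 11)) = -3234 / 13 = -248.77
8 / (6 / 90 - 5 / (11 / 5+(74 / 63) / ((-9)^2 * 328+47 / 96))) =-3535167990 / 974829173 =-3.63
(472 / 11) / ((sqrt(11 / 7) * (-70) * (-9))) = 236 * sqrt(77) / 38115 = 0.05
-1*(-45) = 45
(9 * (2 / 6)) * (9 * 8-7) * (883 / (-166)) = -172185 / 166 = -1037.26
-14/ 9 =-1.56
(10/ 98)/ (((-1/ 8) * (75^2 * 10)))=-4/ 275625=-0.00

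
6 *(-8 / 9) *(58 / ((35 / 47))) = -43616 / 105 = -415.39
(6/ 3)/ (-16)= -1/ 8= -0.12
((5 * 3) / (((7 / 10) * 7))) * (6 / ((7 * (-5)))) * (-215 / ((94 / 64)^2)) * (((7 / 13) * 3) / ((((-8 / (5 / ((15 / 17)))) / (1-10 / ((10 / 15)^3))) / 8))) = 15679.64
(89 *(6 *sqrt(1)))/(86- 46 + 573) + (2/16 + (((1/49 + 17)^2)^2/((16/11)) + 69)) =1633104291168085/28270584104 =57766.91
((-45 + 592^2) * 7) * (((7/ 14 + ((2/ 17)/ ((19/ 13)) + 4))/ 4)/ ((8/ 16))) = 7258228747/ 1292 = 5617824.11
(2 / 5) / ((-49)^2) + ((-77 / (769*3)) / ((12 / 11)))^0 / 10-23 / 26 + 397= 12367076 / 31213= 396.22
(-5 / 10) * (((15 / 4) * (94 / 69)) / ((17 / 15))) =-3525 / 1564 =-2.25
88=88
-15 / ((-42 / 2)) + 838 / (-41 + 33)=-2913 / 28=-104.04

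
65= 65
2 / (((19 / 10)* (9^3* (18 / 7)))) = 70 / 124659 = 0.00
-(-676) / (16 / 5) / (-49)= -845 / 196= -4.31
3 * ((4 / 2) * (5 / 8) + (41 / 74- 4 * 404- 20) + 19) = -717147 / 148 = -4845.59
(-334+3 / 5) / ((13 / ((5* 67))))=-111689 / 13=-8591.46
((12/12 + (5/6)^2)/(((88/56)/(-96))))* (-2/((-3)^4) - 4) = 1113616/2673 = 416.62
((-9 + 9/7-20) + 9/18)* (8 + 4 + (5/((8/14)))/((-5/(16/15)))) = -9652/35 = -275.77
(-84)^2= 7056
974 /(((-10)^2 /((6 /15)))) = 487 /125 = 3.90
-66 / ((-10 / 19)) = 627 / 5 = 125.40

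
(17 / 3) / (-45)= -17 / 135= -0.13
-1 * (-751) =751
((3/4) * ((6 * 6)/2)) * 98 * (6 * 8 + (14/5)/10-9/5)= 61493.04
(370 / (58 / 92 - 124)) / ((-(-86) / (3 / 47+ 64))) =-5124722 / 2293835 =-2.23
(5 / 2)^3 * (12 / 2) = 375 / 4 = 93.75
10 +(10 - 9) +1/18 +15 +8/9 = 26.94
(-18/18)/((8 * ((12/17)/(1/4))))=-17/384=-0.04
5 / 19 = 0.26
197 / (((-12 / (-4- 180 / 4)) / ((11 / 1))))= 8848.58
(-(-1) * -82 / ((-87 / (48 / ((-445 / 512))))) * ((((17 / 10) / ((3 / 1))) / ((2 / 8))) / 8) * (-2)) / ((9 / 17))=97067008 / 1742175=55.72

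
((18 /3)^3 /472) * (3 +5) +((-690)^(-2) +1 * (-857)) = -23970206641 /28089900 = -853.34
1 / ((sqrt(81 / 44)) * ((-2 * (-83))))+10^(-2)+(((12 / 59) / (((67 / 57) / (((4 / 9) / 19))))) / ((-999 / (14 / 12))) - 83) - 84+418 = sqrt(11) / 747+297375080641 / 1184714100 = 251.01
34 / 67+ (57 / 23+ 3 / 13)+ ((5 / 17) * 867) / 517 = 38421827 / 10357061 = 3.71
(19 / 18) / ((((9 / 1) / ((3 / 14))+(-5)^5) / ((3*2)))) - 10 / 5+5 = 27728 / 9249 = 3.00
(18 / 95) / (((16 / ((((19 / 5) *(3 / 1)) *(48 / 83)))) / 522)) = 84564 / 2075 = 40.75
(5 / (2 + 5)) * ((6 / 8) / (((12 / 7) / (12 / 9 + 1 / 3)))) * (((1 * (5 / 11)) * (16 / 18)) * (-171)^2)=135375 / 22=6153.41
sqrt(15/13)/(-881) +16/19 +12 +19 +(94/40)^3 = 6812637/152000 - sqrt(195)/11453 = 44.82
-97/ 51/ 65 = -97/ 3315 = -0.03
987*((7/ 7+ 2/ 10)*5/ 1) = 5922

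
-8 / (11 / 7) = -5.09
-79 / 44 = -1.80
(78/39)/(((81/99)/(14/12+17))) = 1199/27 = 44.41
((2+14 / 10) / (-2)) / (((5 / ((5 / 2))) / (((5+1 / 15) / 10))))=-323 / 750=-0.43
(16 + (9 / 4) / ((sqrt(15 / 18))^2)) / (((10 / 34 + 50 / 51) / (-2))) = -29.34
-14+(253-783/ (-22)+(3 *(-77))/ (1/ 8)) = -34615/ 22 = -1573.41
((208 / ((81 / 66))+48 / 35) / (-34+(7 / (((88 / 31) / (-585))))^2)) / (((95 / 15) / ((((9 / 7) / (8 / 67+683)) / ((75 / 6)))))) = 167542245376 / 85833183740183191375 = 0.00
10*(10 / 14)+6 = 92 / 7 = 13.14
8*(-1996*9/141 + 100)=-10304/47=-219.23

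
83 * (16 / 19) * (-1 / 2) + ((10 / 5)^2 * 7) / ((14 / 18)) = 20 / 19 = 1.05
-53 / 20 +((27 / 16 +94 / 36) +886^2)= 565198307 / 720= 784997.65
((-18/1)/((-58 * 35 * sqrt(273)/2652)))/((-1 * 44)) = -153 * sqrt(273)/78155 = -0.03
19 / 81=0.23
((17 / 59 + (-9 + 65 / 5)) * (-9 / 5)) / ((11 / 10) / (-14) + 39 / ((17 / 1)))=-1083852 / 311107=-3.48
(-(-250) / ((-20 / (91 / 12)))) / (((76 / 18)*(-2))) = 6825 / 608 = 11.23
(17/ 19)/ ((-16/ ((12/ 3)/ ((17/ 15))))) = -15/ 76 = -0.20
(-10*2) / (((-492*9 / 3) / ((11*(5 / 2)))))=275 / 738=0.37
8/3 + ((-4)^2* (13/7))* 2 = 1304/21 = 62.10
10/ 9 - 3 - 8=-89/ 9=-9.89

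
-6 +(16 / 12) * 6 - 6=-4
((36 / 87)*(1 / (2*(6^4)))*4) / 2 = 1 / 3132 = 0.00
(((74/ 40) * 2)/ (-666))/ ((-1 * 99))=1/ 17820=0.00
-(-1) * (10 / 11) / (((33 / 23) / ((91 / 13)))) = 1610 / 363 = 4.44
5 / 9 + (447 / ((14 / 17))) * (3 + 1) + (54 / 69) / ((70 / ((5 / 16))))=2171.70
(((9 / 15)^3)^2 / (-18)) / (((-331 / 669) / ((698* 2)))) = 37823922 / 5171875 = 7.31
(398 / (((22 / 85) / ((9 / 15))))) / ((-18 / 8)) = -13532 / 33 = -410.06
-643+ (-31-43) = -717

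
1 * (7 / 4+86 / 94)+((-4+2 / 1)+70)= 13285 / 188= 70.66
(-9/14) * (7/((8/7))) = -63/16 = -3.94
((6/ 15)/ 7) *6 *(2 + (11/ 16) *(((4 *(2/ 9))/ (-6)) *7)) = 139/ 315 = 0.44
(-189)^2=35721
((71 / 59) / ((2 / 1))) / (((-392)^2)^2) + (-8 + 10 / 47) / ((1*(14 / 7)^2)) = -254945510998775 / 130955617673216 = -1.95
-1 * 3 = -3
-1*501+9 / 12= -2001 / 4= -500.25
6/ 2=3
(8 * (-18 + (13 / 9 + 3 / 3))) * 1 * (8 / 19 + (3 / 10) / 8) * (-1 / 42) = 697 / 513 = 1.36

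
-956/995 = -0.96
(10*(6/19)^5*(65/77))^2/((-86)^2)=6386739840000/67213168816786436521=0.00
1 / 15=0.07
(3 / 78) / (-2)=-1 / 52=-0.02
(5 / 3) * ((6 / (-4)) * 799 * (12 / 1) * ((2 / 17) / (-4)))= 705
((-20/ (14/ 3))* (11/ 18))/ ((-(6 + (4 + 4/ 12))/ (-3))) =-165/ 217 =-0.76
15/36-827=-9919/12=-826.58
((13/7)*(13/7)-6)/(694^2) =-125/23600164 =-0.00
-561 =-561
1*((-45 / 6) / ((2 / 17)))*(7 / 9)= -595 / 12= -49.58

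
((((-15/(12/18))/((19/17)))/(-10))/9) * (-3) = -51/76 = -0.67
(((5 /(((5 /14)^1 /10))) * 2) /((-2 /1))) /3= -140 /3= -46.67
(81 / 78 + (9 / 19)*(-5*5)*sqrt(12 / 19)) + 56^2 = 81563 / 26 - 450*sqrt(57) / 361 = 3127.63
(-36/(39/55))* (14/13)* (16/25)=-29568/845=-34.99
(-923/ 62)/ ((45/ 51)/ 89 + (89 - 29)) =-1396499/ 5629290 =-0.25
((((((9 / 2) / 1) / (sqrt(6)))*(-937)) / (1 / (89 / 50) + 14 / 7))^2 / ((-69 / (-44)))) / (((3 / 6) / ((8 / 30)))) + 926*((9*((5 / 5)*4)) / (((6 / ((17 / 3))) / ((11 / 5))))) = 111004655003 / 498180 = 222820.38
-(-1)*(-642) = -642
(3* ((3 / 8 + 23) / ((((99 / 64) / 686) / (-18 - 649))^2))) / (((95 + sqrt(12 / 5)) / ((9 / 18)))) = 432795160202316800 / 13398561 - 1822295411378176* sqrt(15) / 13398561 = 31774863018.66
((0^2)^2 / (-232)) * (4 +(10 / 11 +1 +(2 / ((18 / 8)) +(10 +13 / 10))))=0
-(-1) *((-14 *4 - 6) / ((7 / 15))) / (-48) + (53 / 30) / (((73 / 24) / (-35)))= -17.56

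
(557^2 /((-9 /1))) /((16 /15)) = -1551245 /48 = -32317.60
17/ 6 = 2.83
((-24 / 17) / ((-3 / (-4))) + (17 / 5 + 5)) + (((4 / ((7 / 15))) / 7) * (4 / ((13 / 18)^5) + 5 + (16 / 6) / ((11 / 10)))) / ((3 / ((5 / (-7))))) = -565036299782 / 357226564695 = -1.58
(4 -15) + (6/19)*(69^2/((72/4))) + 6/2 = 1435/19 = 75.53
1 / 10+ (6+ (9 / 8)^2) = 2357 / 320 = 7.37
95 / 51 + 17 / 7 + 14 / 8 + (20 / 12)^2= 37781 / 4284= 8.82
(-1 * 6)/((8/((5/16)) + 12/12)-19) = -15/19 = -0.79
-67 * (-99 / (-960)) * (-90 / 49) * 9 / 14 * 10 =895455 / 10976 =81.58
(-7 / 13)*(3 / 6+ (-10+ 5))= 63 / 26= 2.42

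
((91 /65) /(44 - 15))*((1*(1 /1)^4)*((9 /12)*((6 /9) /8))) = 7 /2320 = 0.00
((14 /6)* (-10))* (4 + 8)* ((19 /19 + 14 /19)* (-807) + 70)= 7084280 /19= 372856.84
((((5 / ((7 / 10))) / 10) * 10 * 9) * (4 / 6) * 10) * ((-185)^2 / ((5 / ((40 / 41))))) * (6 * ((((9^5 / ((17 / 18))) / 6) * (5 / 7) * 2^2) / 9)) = 1940113944000000 / 34153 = 56806545369.37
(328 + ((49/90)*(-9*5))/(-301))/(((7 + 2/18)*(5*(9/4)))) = 5643/1376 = 4.10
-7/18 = -0.39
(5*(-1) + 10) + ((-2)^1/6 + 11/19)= 299/57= 5.25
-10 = -10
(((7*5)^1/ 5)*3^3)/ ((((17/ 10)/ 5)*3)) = 185.29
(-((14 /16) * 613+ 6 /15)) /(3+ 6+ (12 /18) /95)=-71991 /1208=-59.60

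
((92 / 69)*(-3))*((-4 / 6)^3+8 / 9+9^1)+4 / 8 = -2045 / 54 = -37.87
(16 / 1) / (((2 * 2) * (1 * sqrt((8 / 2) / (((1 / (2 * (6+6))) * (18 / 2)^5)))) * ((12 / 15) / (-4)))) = -405 * sqrt(6) / 2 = -496.02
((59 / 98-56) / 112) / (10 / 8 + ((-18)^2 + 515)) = -5429 / 9222584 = -0.00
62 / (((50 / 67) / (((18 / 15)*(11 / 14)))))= 68541 / 875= 78.33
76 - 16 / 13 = 972 / 13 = 74.77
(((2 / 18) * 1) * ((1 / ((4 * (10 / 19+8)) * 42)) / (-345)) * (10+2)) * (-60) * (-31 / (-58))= 589 / 6807402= 0.00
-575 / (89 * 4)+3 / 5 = -1807 / 1780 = -1.02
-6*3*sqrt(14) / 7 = -18*sqrt(14) / 7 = -9.62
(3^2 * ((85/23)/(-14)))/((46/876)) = -45.24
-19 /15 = -1.27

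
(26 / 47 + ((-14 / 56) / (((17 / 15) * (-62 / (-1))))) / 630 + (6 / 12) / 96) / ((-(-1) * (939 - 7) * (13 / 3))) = 18588683 / 134445339392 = 0.00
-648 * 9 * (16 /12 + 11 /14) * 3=-259524 /7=-37074.86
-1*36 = -36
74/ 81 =0.91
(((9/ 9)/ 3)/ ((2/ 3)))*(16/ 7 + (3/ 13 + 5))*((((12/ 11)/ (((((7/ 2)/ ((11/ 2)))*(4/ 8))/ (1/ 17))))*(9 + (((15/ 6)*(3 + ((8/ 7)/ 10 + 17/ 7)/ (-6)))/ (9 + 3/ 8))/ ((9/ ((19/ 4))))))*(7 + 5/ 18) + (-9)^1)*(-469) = -61099221158/ 7309575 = -8358.79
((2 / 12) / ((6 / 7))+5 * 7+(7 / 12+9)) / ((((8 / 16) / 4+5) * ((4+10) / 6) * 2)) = 1612 / 861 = 1.87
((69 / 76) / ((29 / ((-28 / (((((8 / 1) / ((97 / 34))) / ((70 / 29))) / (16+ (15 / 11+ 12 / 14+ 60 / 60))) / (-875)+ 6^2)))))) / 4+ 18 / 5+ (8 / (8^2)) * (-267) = -29.78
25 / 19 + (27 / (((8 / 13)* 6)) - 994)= -299553 / 304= -985.37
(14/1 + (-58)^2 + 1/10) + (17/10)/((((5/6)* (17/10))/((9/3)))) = 33817/10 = 3381.70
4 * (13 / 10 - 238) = -4734 / 5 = -946.80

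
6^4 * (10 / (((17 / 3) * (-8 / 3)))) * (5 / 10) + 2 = -7256 / 17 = -426.82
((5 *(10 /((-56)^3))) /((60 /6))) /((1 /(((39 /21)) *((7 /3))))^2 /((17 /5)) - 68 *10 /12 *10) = 8619 /171540479488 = 0.00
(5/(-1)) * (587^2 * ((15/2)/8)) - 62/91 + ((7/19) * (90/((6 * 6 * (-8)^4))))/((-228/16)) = -325999900625393/201836544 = -1615167.87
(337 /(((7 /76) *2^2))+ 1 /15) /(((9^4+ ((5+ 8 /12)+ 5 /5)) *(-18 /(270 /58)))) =-144078 /3999709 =-0.04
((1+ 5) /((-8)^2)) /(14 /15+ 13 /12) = 45 /968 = 0.05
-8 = -8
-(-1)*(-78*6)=-468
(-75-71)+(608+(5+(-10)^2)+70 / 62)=17612 / 31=568.13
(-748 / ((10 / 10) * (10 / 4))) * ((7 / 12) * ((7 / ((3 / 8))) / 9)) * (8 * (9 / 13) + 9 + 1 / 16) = -27828031 / 5265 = -5285.48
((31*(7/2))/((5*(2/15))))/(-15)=-217/20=-10.85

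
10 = 10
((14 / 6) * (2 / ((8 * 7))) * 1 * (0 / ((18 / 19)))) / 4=0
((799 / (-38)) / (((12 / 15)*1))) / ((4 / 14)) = -27965 / 304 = -91.99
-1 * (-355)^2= -126025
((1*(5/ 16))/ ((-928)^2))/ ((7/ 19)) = 95/ 96452608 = 0.00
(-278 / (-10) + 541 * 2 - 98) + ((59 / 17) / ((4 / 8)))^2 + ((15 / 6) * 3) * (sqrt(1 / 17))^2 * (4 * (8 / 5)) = 1535751 / 1445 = 1062.80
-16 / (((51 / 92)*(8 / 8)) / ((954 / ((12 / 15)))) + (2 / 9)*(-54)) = 585120 / 438823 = 1.33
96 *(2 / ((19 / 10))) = 1920 / 19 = 101.05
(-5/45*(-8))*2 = 16/9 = 1.78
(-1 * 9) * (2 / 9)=-2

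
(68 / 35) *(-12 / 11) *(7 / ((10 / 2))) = -816 / 275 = -2.97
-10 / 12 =-5 / 6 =-0.83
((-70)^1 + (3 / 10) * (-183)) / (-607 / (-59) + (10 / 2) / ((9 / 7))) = -663219 / 75280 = -8.81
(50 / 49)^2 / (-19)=-2500 / 45619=-0.05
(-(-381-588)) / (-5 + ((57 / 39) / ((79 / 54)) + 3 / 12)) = -209508 / 811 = -258.33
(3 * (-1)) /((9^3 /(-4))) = 4 /243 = 0.02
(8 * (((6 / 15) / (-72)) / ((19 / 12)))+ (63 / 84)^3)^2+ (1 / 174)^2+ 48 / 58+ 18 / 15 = 610716995369 / 279798681600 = 2.18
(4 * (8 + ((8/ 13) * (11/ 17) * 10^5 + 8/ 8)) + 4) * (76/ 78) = 445978640/ 2873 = 155230.99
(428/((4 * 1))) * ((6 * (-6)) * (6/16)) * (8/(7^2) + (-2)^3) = 554688/49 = 11320.16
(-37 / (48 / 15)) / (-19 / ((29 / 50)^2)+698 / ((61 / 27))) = -9490685 / 207231776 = -0.05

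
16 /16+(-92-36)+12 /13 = -1639 /13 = -126.08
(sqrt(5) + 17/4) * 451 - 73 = 451 * sqrt(5) + 7375/4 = 2852.22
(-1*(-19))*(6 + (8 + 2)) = 304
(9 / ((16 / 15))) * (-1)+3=-87 / 16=-5.44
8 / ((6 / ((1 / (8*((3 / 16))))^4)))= 64 / 243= 0.26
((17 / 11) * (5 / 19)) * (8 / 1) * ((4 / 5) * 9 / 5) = 4896 / 1045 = 4.69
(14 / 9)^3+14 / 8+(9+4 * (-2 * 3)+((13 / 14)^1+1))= -154261 / 20412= -7.56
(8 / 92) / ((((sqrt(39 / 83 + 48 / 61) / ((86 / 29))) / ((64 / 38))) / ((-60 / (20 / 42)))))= -33024 * sqrt(3579541) / 1279973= -48.81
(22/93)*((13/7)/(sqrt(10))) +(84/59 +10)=143*sqrt(10)/3255 +674/59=11.56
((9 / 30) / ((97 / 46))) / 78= 23 / 12610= 0.00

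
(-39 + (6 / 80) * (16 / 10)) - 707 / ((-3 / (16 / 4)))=67784 / 75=903.79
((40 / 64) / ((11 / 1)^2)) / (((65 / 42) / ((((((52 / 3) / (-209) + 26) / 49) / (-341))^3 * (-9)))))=82519531250 / 736169068309060293523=0.00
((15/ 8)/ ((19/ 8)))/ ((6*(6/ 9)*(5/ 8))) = 6/ 19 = 0.32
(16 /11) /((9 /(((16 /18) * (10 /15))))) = 256 /2673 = 0.10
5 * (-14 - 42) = -280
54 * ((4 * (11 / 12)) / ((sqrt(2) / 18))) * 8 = 14256 * sqrt(2) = 20161.03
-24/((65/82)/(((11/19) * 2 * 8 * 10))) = -692736/247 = -2804.60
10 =10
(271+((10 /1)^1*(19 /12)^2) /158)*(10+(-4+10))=3084701 /711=4338.54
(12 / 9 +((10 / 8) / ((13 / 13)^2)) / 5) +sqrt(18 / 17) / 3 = sqrt(34) / 17 +19 / 12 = 1.93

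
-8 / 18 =-4 / 9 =-0.44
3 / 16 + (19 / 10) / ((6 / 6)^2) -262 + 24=-18873 / 80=-235.91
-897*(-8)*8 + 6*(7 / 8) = 57413.25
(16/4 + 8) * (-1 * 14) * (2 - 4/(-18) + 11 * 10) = -56560/3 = -18853.33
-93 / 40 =-2.32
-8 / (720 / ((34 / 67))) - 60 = -60.01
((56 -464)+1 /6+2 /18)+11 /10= -18298 /45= -406.62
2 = 2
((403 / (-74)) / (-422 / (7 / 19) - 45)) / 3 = 217 / 142302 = 0.00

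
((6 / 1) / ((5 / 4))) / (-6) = -4 / 5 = -0.80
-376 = -376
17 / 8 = 2.12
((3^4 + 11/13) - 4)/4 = 253/13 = 19.46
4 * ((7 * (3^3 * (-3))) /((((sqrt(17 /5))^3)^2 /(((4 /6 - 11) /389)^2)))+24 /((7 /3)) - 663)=-13587322674648 /5204080511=-2610.90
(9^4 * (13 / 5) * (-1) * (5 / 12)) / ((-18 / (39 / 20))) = 123201 / 160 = 770.01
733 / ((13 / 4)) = 2932 / 13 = 225.54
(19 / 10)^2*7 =2527 / 100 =25.27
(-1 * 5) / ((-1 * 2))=2.50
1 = 1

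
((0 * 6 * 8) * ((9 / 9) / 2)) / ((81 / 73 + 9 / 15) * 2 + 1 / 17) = 0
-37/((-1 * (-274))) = -37/274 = -0.14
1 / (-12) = -1 / 12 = -0.08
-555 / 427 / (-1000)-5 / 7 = -60889 / 85400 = -0.71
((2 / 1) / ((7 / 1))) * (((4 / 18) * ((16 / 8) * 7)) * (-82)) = -656 / 9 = -72.89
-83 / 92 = -0.90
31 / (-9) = -31 / 9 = -3.44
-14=-14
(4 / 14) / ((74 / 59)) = 59 / 259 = 0.23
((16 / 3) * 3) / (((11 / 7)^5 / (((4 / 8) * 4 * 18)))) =9680832 / 161051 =60.11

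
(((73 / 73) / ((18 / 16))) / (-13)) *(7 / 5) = -56 / 585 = -0.10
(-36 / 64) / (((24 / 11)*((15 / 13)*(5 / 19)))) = -0.85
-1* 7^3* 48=-16464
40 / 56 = 5 / 7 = 0.71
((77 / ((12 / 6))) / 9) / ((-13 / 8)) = -308 / 117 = -2.63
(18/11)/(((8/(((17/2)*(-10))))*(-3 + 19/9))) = 6885/352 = 19.56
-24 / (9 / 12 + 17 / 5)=-480 / 83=-5.78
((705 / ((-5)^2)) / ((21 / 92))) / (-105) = -4324 / 3675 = -1.18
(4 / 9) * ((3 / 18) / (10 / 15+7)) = 2 / 207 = 0.01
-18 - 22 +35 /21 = -115 /3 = -38.33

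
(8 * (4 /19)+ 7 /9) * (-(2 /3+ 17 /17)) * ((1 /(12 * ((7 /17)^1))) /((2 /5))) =-178925 /86184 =-2.08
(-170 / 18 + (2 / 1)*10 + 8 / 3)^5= 23863536599 / 59049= 404131.09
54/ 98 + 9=468/ 49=9.55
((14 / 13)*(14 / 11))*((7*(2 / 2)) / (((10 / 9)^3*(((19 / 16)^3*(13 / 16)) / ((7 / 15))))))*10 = 38236520448 / 1593860125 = 23.99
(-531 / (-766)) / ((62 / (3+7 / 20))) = 35577 / 949840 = 0.04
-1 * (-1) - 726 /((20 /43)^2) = -670987 /200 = -3354.94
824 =824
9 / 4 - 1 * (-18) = 20.25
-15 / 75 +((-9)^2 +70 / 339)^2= 3789114284 / 574605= 6594.29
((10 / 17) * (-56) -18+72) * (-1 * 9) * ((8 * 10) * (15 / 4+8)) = -3028680 / 17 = -178157.65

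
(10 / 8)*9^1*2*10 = 225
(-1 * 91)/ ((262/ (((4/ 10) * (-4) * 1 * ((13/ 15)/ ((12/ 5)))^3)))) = 199927/ 7639920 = 0.03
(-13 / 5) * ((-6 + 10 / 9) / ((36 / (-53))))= -7579 / 405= -18.71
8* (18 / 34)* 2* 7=1008 / 17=59.29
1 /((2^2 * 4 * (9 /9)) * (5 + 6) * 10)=1 /1760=0.00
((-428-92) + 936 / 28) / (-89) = 3406 / 623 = 5.47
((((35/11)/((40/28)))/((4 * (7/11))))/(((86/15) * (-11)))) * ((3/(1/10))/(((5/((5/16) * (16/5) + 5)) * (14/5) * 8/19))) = -12825/30272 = -0.42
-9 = -9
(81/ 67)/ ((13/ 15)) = 1215/ 871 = 1.39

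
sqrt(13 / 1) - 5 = -5+ sqrt(13) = -1.39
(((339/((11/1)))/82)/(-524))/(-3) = 113/472648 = 0.00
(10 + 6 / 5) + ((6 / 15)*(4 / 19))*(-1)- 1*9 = 201 / 95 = 2.12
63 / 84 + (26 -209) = -729 / 4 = -182.25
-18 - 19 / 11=-19.73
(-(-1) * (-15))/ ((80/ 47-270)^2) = -6627/ 31802420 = -0.00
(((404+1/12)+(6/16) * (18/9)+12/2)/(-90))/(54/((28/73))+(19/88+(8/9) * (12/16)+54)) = -75922/3254355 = -0.02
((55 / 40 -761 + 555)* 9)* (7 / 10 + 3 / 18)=-63843 / 40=-1596.08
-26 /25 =-1.04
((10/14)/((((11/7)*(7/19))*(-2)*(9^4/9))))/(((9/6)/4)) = -380/168399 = -0.00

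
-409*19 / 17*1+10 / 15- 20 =-24299 / 51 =-476.45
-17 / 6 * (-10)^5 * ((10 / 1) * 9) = 25500000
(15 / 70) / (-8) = -3 / 112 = -0.03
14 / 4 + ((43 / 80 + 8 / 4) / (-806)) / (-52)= 11735563 / 3352960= 3.50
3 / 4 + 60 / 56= 51 / 28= 1.82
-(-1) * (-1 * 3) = -3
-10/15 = -0.67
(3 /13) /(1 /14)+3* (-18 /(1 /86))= -60330 /13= -4640.77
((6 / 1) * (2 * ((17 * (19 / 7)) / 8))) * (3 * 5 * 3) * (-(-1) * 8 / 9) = 19380 / 7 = 2768.57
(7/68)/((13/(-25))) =-175/884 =-0.20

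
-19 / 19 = -1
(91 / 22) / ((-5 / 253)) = -2093 / 10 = -209.30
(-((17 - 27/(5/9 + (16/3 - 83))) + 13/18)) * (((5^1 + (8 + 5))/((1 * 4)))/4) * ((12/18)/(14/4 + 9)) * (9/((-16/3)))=1.83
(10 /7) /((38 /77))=55 /19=2.89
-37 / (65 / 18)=-666 / 65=-10.25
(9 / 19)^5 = 59049 / 2476099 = 0.02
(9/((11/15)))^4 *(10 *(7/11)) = 23250543750/161051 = 144367.58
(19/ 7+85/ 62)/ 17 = 1773/ 7378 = 0.24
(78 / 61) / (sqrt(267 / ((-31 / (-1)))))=26*sqrt(8277) / 5429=0.44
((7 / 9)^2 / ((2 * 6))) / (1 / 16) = 196 / 243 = 0.81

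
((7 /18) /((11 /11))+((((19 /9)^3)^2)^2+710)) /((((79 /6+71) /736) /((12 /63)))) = 2842667194601213824 /199677682292067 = 14236.28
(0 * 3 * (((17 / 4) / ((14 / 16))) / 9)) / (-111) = 0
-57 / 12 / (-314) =19 / 1256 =0.02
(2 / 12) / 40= 1 / 240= 0.00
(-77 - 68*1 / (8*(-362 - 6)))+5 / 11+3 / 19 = -11746687 / 153824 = -76.36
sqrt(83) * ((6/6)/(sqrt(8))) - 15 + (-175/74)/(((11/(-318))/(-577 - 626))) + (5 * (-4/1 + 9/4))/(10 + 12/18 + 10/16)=-9073051650/110297 + sqrt(166)/4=-82256.96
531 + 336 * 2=1203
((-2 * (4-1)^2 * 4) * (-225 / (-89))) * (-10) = 162000 / 89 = 1820.22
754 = 754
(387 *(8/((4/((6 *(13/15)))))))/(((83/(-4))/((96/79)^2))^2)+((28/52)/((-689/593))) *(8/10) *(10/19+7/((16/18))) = 7885837737086903021/456647122222956470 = 17.27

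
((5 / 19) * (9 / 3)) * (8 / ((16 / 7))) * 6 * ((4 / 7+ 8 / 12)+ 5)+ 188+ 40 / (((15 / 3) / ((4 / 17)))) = 94737 / 323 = 293.30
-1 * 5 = -5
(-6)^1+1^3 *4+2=0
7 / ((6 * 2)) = 7 / 12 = 0.58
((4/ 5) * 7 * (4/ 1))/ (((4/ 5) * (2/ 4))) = 56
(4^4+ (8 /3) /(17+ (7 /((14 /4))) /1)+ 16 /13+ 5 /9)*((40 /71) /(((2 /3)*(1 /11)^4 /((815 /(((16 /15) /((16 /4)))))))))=171042518024125 /17537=9753237043.06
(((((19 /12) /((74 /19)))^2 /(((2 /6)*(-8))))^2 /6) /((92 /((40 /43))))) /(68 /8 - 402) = -84917815205 /5162399507548864512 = -0.00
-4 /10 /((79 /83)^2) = -13778 /31205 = -0.44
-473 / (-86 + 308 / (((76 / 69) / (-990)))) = 8987 / 5261504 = 0.00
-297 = -297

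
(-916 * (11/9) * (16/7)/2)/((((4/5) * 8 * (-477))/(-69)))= -28.92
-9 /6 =-3 /2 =-1.50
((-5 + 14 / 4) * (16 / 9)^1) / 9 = -8 / 27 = -0.30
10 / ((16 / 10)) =25 / 4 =6.25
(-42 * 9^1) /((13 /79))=-29862 /13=-2297.08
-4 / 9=-0.44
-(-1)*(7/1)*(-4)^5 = -7168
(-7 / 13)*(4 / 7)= -4 / 13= -0.31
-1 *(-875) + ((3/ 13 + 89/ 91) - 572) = 27683/ 91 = 304.21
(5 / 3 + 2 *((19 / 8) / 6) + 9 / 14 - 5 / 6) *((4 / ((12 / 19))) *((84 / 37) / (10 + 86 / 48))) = 28956 / 10471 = 2.77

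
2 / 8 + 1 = 5 / 4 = 1.25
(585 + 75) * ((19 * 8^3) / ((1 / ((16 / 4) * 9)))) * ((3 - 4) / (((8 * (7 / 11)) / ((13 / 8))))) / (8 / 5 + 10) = -1291118400 / 203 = -6360189.16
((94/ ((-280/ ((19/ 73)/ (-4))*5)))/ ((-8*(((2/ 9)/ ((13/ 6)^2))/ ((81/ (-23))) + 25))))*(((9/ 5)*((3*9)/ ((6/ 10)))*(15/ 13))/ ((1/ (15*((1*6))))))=-2056499523/ 11186108864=-0.18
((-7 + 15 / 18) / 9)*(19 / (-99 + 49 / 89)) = 62567 / 473148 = 0.13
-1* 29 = -29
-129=-129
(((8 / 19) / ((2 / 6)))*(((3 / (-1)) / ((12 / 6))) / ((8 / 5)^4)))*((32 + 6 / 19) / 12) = -575625 / 739328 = -0.78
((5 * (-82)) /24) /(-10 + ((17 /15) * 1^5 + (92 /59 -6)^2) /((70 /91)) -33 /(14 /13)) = 124880875 /98935016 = 1.26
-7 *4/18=-14/9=-1.56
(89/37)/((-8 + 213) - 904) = -89/25863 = -0.00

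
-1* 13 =-13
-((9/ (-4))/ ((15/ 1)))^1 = 3/ 20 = 0.15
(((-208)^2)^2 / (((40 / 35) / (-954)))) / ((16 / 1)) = -97653943296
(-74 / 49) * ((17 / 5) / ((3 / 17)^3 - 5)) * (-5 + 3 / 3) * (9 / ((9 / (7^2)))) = -12361108 / 61345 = -201.50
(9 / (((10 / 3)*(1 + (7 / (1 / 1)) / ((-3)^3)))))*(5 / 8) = 729 / 320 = 2.28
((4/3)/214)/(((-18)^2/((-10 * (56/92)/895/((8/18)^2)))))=-7/10572456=-0.00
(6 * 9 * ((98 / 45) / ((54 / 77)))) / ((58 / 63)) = 26411 / 145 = 182.14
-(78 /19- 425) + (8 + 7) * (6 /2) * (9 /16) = 135647 /304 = 446.21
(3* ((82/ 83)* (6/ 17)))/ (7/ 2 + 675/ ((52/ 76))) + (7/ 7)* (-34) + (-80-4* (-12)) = -2397117990/ 36320551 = -66.00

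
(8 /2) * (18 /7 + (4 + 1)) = 212 /7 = 30.29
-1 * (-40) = 40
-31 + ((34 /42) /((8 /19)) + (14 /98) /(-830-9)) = -4098539 /140952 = -29.08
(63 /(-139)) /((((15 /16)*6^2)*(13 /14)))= -392 /27105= -0.01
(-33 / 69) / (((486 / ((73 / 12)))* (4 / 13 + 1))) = -10439 / 2280312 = -0.00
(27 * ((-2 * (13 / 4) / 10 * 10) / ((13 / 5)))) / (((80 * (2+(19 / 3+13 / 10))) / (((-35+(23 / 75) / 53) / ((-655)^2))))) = 1877877 / 262855037000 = 0.00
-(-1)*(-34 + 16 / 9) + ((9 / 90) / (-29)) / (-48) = -1345597 / 41760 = -32.22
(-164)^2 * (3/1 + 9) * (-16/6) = -860672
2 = 2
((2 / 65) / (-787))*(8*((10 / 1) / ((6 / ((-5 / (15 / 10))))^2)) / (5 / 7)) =-0.00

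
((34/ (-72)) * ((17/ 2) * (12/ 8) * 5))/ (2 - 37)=289/ 336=0.86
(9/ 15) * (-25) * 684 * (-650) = 6669000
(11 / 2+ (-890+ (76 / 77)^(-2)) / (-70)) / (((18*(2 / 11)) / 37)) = 2994897697 / 14555520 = 205.76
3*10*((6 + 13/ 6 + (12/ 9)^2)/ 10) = 179/ 6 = 29.83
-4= -4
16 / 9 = 1.78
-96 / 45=-32 / 15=-2.13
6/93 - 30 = -928/31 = -29.94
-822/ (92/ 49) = -20139/ 46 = -437.80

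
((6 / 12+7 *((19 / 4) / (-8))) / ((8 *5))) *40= -117 / 32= -3.66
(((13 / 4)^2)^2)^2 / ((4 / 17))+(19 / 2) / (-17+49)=13867500081 / 262144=52900.31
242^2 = 58564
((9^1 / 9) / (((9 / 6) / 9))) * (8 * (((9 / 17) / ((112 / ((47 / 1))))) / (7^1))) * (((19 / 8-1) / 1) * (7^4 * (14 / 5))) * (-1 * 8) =-112657.34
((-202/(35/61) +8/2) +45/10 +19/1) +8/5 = -22607/70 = -322.96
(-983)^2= 966289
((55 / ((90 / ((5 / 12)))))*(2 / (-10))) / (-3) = 11 / 648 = 0.02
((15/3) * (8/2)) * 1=20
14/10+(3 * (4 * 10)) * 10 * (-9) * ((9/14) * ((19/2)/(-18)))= 3665.69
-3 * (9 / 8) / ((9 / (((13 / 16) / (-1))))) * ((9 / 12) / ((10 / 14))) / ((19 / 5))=819 / 9728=0.08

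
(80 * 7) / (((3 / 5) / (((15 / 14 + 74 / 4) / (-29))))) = -54800 / 87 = -629.89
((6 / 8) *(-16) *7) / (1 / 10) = -840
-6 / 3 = -2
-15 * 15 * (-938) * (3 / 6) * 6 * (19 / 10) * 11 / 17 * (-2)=-1556804.12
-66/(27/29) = -638/9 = -70.89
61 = 61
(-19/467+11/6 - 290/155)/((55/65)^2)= -1149707/10510302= -0.11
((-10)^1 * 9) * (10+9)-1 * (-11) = -1699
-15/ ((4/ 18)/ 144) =-9720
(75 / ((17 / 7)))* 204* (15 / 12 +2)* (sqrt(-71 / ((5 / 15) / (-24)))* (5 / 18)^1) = 34125* sqrt(142) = 406646.31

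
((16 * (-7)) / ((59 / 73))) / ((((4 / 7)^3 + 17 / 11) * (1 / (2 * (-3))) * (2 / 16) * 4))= 370176576 / 385565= 960.09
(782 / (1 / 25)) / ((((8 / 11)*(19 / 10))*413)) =537625 / 15694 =34.26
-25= -25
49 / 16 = 3.06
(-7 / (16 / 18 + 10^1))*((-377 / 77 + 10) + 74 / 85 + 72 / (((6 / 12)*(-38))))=-2445453 / 1740970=-1.40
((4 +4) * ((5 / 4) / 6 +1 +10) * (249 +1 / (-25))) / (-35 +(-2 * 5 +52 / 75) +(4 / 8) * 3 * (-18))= -418564 / 1337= -313.06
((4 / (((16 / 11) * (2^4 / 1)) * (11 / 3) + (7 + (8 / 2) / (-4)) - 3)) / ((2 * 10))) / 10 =3 / 13250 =0.00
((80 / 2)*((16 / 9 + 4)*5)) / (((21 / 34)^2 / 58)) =697299200 / 3969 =175686.37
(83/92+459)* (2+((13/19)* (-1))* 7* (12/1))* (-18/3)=153074.81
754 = 754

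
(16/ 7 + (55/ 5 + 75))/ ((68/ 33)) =10197/ 238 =42.84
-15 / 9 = -5 / 3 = -1.67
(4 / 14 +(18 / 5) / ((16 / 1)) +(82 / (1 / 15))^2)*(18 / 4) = 3812509287 / 560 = 6808052.30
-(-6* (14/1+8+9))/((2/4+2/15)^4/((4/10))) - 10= 58960790/130321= 452.43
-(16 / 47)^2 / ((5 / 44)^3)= -21807104 / 276125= -78.98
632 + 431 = 1063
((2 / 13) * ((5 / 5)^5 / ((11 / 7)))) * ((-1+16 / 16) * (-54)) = 0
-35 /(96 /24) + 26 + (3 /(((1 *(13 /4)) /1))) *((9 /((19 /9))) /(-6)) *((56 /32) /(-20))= 170997 /9880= 17.31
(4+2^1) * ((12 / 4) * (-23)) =-414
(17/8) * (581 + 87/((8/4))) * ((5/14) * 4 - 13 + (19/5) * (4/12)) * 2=-11487053/420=-27350.13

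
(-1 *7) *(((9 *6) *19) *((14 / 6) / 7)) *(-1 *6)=14364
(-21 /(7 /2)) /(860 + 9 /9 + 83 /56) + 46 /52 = 1102141 /1255774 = 0.88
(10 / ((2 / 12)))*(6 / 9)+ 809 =849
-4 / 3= -1.33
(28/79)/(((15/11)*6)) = 154/3555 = 0.04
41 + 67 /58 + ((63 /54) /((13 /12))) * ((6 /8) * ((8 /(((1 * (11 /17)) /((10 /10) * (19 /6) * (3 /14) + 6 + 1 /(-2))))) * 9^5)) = 30217730601 /8294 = 3643324.16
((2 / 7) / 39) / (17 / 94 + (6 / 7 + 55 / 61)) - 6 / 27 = -221086 / 1012089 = -0.22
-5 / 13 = -0.38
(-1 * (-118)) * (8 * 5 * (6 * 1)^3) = 1019520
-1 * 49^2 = -2401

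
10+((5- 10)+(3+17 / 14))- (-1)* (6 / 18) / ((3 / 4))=1217 / 126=9.66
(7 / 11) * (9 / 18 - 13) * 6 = -525 / 11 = -47.73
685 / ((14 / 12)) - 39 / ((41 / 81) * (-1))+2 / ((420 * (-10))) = 57186859 / 86100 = 664.19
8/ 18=0.44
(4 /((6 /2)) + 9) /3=31 /9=3.44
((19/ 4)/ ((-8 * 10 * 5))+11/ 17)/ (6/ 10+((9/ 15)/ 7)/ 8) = 40313/ 38760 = 1.04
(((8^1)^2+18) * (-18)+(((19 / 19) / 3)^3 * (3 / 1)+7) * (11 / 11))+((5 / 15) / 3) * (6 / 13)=-171854 / 117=-1468.84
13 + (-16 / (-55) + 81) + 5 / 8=41763 / 440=94.92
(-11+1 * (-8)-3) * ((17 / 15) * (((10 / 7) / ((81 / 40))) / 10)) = -2992 / 1701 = -1.76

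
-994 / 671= -1.48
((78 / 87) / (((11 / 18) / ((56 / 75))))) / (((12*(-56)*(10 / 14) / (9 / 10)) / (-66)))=2457 / 18125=0.14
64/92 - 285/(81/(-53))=116237/621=187.18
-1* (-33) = 33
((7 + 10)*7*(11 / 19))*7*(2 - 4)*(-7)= 128282 / 19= 6751.68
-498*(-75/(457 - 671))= -18675/107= -174.53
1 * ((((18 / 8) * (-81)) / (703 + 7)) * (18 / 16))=-6561 / 22720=-0.29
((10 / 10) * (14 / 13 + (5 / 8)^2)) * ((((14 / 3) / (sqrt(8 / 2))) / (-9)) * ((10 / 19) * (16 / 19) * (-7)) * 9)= 10.62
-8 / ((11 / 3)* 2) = -1.09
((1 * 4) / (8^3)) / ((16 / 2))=1 / 1024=0.00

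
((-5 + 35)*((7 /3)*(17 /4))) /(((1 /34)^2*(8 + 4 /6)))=515865 /13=39681.92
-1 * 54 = -54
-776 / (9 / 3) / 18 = -388 / 27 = -14.37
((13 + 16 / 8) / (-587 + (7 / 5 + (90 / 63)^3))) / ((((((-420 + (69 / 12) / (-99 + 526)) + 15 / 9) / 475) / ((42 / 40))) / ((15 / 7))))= 140877174375 / 2141979144184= 0.07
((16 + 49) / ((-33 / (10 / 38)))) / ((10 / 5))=-325 / 1254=-0.26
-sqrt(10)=-3.16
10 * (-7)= -70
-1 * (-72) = 72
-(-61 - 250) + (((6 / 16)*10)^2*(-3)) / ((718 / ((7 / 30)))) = 7145221 / 22976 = 310.99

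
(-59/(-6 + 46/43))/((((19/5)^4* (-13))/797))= -1263743125/359164676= -3.52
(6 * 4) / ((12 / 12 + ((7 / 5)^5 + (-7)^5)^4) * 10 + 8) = 228881835937500 / 7599847909036805862992006974501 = 0.00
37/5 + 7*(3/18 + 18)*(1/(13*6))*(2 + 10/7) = 2533/195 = 12.99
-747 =-747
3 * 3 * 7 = 63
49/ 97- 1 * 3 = -242/ 97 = -2.49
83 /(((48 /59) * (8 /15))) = 24485 /128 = 191.29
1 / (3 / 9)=3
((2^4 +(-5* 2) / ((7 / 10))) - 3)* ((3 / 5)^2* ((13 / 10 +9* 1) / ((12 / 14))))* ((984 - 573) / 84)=-380997 / 14000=-27.21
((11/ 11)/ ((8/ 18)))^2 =81/ 16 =5.06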